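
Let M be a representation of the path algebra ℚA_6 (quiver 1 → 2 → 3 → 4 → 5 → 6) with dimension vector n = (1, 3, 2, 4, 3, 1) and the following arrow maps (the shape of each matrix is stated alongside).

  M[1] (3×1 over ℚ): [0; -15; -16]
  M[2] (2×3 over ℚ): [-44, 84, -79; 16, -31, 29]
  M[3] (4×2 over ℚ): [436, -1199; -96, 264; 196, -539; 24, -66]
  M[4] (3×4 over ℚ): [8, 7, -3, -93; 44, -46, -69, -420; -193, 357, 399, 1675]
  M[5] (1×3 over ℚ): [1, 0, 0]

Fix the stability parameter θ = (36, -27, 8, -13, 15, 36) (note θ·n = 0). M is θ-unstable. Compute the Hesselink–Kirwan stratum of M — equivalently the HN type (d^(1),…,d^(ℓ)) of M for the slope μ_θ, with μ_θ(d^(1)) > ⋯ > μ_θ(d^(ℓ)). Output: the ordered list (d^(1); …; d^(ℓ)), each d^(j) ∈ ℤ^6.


Via rank(M_{q-1}∘⋯∘M_p): M ≅ I[1,6], I[2,2], I[2,3], I[4,4], I[4,5]^2.
μ_θ-semistable layers: μ^(1)=36; μ^(2)=15; μ^(3)=8; μ^(4)=1; μ^(5)=-13; μ^(6)=-27

((0, 0, 0, 0, 0, 1); (0, 0, 0, 0, 3, 0); (0, 0, 1, 0, 0, 0); (1, 1, 1, 1, 0, 0); (0, 0, 0, 3, 0, 0); (0, 2, 0, 0, 0, 0))


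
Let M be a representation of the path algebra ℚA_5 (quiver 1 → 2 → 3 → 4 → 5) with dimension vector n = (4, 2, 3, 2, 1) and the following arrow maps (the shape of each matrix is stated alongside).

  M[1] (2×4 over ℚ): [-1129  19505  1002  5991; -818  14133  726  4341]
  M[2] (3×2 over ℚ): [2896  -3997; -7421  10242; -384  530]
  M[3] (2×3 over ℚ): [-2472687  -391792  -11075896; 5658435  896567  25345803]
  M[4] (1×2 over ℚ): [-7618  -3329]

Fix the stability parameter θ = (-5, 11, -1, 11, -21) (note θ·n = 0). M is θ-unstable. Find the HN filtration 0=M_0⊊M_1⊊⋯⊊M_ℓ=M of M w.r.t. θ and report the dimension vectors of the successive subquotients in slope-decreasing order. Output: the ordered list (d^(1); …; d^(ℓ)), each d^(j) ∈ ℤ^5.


Interval decomposition of M: I[1,1]^2, I[1,4], I[1,5], I[3,3].
HN type (ℓ=5): μ^(1)=11; μ^(2)=5; μ^(3)=0; μ^(4)=-1; μ^(5)=-5

((0, 0, 0, 1, 0); (0, 1, 1, 0, 0); (0, 1, 1, 1, 1); (0, 0, 1, 0, 0); (4, 0, 0, 0, 0))


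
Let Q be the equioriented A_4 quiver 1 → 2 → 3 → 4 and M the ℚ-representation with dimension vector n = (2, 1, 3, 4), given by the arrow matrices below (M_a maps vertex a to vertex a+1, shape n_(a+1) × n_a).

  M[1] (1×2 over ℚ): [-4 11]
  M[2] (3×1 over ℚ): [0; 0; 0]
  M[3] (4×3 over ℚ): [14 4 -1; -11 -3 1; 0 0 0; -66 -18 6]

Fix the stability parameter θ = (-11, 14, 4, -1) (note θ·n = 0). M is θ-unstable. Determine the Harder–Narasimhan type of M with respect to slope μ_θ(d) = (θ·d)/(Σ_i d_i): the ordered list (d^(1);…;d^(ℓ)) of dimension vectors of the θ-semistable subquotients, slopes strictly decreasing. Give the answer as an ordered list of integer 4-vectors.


Interval decomposition of M: I[1,1], I[1,2], I[3,3], I[3,4]^2, I[4,4]^2.
HN type (ℓ=5): μ^(1)=14; μ^(2)=4; μ^(3)=3/2; μ^(4)=-1; μ^(5)=-11

((0, 1, 0, 0); (0, 0, 1, 0); (0, 0, 2, 2); (0, 0, 0, 2); (2, 0, 0, 0))


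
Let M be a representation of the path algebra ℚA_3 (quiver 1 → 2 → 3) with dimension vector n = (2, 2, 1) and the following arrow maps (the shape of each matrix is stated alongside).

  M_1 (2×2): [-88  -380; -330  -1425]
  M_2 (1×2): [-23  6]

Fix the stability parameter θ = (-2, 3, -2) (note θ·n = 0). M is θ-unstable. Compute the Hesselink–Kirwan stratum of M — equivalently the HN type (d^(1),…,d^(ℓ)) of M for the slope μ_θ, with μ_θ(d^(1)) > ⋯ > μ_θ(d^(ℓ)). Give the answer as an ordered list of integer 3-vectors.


Via rank(M_{q-1}∘⋯∘M_p): M ≅ I[1,1], I[1,3], I[2,2].
μ_θ-semistable layers: μ^(1)=3; μ^(2)=1/2; μ^(3)=-2

((0, 1, 0); (0, 1, 1); (2, 0, 0))


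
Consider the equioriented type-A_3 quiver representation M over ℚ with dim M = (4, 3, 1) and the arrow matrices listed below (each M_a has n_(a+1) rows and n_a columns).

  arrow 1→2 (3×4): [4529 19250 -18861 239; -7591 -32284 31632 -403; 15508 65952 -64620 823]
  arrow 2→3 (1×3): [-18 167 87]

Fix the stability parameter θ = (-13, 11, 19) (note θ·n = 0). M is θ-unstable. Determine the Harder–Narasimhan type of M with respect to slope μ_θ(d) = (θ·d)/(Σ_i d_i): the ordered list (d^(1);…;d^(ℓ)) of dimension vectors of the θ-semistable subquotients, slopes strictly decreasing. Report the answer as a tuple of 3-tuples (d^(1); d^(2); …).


Via rank(M_{q-1}∘⋯∘M_p): M ≅ I[1,1], I[1,2]^2, I[1,3].
μ_θ-semistable layers: μ^(1)=19; μ^(2)=11; μ^(3)=-13

((0, 0, 1); (0, 3, 0); (4, 0, 0))


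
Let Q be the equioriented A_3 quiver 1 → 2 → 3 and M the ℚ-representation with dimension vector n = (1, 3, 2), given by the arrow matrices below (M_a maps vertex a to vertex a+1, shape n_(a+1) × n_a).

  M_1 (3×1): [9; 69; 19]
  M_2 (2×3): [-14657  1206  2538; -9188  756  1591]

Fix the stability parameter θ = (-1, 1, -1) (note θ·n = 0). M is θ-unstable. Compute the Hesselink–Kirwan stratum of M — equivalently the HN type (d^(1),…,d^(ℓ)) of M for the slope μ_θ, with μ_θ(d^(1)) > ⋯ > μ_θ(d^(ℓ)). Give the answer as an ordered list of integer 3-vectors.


Via rank(M_{q-1}∘⋯∘M_p): M ≅ I[1,3], I[2,2], I[2,3].
μ_θ-semistable layers: μ^(1)=1; μ^(2)=0; μ^(3)=-1

((0, 1, 0); (0, 2, 2); (1, 0, 0))


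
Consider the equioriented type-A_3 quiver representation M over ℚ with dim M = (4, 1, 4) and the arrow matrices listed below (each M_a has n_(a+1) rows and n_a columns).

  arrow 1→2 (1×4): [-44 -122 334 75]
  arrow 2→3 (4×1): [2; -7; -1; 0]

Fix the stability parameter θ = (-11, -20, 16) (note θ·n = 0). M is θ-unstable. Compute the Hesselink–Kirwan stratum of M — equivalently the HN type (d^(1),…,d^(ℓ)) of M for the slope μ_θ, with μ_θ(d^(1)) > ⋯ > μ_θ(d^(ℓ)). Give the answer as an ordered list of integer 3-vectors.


Via rank(M_{q-1}∘⋯∘M_p): M ≅ I[1,1]^3, I[1,3], I[3,3]^3.
μ_θ-semistable layers: μ^(1)=16; μ^(2)=-11; μ^(3)=-31/2

((0, 0, 4); (3, 0, 0); (1, 1, 0))


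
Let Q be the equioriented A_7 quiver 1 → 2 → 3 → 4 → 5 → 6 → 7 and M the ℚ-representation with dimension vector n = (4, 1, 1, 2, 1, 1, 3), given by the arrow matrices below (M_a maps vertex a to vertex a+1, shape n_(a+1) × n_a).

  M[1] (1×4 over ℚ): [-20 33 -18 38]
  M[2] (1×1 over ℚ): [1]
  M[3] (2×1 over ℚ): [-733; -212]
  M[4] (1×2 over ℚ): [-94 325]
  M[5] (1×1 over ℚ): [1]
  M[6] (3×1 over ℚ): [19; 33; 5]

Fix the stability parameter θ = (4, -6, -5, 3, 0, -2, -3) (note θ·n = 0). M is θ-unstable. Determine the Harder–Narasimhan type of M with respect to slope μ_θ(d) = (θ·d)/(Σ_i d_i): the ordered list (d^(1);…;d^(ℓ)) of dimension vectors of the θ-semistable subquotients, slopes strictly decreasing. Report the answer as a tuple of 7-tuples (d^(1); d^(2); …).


Interval decomposition of M: I[1,1]^3, I[1,7], I[4,4], I[7,7]^2.
HN type (ℓ=5): μ^(1)=4; μ^(2)=3; μ^(3)=-1/2; μ^(4)=-7/3; μ^(5)=-3

((3, 0, 0, 0, 0, 0, 0); (0, 0, 0, 1, 0, 0, 0); (0, 0, 0, 1, 1, 1, 1); (1, 1, 1, 0, 0, 0, 0); (0, 0, 0, 0, 0, 0, 2))


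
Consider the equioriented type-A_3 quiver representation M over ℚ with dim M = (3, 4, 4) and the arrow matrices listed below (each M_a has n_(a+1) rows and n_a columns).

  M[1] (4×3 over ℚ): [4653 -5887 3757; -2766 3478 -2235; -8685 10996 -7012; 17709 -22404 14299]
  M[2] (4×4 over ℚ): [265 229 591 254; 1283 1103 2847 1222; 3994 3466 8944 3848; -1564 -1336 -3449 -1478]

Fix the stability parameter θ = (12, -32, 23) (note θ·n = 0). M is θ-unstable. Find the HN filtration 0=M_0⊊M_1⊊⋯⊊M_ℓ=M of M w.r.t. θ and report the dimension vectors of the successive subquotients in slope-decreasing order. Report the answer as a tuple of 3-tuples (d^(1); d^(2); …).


Via rank(M_{q-1}∘⋯∘M_p): M ≅ I[1,2], I[1,3]^2, I[2,2], I[3,3]^2.
μ_θ-semistable layers: μ^(1)=23; μ^(2)=-10; μ^(3)=-32

((0, 0, 4); (3, 3, 0); (0, 1, 0))


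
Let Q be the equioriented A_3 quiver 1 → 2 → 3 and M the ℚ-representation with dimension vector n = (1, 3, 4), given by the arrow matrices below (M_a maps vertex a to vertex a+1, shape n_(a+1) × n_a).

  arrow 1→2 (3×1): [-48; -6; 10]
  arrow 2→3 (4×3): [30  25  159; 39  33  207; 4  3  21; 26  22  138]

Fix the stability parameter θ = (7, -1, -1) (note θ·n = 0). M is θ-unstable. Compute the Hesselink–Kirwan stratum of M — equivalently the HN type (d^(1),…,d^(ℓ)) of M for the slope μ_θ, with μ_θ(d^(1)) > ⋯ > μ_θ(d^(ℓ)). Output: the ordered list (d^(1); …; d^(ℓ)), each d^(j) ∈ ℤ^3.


Via rank(M_{q-1}∘⋯∘M_p): M ≅ I[1,2], I[2,3]^2, I[3,3]^2.
μ_θ-semistable layers: μ^(1)=3; μ^(2)=-1

((1, 1, 0); (0, 2, 4))


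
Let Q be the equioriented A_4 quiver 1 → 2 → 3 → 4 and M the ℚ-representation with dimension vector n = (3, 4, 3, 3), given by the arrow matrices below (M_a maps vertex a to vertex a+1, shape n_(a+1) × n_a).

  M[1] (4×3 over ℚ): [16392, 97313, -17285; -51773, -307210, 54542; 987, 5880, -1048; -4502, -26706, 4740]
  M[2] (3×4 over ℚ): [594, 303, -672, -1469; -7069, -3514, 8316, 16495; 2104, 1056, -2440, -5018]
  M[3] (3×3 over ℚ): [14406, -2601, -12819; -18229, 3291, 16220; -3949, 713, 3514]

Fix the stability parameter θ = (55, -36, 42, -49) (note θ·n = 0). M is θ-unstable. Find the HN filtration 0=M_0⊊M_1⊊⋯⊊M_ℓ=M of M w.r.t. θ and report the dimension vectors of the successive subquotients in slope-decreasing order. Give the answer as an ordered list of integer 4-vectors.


Via rank(M_{q-1}∘⋯∘M_p): M ≅ I[1,3], I[1,4]^2, I[2,2], I[4,4].
μ_θ-semistable layers: μ^(1)=42; μ^(2)=19/2; μ^(3)=3; μ^(4)=-36; μ^(5)=-49

((0, 0, 1, 0); (1, 1, 0, 0); (2, 2, 2, 2); (0, 1, 0, 0); (0, 0, 0, 1))


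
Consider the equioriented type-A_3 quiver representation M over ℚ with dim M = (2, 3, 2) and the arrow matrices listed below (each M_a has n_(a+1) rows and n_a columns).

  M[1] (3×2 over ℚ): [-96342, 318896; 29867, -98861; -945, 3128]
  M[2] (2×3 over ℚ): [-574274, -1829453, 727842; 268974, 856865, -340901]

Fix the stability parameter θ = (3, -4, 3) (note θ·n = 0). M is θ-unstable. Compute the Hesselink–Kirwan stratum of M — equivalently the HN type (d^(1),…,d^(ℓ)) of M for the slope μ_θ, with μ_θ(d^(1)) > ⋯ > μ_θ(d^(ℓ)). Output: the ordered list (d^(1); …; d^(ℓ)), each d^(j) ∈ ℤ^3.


Via rank(M_{q-1}∘⋯∘M_p): M ≅ I[1,3]^2, I[2,2].
μ_θ-semistable layers: μ^(1)=3; μ^(2)=-1/2; μ^(3)=-4

((0, 0, 2); (2, 2, 0); (0, 1, 0))


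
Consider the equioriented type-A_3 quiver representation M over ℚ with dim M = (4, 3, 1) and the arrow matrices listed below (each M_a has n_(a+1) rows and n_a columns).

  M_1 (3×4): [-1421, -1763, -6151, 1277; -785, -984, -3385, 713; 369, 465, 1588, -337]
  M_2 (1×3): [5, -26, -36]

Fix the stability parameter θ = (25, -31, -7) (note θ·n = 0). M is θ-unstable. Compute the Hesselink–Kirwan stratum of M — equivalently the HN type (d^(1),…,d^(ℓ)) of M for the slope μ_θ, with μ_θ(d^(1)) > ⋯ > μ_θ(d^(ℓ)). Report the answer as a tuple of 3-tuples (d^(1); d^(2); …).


Via rank(M_{q-1}∘⋯∘M_p): M ≅ I[1,1], I[1,2]^2, I[1,3].
μ_θ-semistable layers: μ^(1)=25; μ^(2)=-3; μ^(3)=-13/3

((1, 0, 0); (2, 2, 0); (1, 1, 1))


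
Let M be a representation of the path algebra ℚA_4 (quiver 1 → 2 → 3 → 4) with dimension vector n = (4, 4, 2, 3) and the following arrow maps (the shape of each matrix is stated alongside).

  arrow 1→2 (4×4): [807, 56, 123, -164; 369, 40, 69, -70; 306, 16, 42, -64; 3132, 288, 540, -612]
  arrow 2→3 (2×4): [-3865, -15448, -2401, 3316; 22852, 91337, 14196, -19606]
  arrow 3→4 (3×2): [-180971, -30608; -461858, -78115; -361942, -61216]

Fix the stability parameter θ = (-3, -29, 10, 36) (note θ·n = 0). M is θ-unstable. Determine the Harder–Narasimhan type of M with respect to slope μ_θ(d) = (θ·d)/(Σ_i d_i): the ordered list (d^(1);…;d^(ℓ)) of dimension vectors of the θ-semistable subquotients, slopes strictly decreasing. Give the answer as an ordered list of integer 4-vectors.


Via rank(M_{q-1}∘⋯∘M_p): M ≅ I[1,1]^2, I[1,4]^2, I[2,2]^2, I[4,4].
μ_θ-semistable layers: μ^(1)=36; μ^(2)=10; μ^(3)=-3; μ^(4)=-16; μ^(5)=-29

((0, 0, 0, 3); (0, 0, 2, 0); (2, 0, 0, 0); (2, 2, 0, 0); (0, 2, 0, 0))


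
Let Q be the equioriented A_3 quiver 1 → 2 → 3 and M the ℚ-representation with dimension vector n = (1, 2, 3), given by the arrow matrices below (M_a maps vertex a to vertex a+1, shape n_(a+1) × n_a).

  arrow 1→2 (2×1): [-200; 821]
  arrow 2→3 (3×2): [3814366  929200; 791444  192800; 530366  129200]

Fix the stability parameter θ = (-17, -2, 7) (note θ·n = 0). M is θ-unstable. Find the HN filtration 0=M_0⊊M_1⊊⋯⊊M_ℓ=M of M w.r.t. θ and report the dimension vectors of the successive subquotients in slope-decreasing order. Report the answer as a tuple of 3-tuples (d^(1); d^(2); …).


Via rank(M_{q-1}∘⋯∘M_p): M ≅ I[1,2], I[2,3], I[3,3]^2.
μ_θ-semistable layers: μ^(1)=7; μ^(2)=-2; μ^(3)=-17

((0, 0, 3); (0, 2, 0); (1, 0, 0))


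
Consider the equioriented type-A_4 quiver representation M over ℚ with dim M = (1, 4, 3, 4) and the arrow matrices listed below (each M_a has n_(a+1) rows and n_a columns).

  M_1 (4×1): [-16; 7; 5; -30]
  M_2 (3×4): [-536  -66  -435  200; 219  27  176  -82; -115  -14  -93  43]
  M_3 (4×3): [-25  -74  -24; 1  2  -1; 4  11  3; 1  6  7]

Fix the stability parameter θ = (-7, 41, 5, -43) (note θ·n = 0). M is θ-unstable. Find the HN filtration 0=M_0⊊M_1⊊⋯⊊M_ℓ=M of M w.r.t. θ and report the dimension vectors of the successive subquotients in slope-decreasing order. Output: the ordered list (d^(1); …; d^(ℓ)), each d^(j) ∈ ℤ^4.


Barcode: M ≅ I[1,4], I[2,2], I[2,4]^2, I[4,4]. HN layers by μ_θ (4 steps, strictly decreasing):
  μ^(1)=41; μ^(2)=1; μ^(3)=-7; μ^(4)=-43

((0, 1, 0, 0); (0, 3, 3, 3); (1, 0, 0, 0); (0, 0, 0, 1))


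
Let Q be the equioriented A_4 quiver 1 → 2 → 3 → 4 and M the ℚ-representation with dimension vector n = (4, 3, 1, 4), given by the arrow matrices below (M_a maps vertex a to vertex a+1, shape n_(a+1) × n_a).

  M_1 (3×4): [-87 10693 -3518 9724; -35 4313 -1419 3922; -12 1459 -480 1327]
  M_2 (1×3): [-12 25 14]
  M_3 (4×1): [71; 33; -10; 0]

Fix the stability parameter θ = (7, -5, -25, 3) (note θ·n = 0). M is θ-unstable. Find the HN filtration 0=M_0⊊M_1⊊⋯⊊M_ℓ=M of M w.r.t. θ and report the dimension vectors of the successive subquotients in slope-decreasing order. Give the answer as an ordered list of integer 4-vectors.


Via rank(M_{q-1}∘⋯∘M_p): M ≅ I[1,1], I[1,2]^2, I[1,4], I[4,4]^3.
μ_θ-semistable layers: μ^(1)=7; μ^(2)=3; μ^(3)=1; μ^(4)=-23/3

((1, 0, 0, 0); (0, 0, 0, 4); (2, 2, 0, 0); (1, 1, 1, 0))


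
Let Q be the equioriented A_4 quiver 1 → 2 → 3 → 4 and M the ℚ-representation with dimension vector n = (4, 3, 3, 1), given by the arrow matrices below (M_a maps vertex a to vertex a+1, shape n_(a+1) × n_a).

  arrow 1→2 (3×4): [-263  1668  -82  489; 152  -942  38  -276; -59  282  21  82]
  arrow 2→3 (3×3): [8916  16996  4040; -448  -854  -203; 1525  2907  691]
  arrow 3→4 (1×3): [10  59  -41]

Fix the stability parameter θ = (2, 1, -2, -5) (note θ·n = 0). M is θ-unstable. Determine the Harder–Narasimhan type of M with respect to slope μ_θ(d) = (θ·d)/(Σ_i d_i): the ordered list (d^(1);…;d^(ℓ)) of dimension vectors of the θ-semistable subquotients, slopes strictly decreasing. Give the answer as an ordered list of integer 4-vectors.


Interval decomposition of M: I[1,1], I[1,2], I[1,3], I[1,4], I[3,3].
HN type (ℓ=5): μ^(1)=2; μ^(2)=3/2; μ^(3)=1/3; μ^(4)=-1; μ^(5)=-2

((1, 0, 0, 0); (1, 1, 0, 0); (1, 1, 1, 0); (1, 1, 1, 1); (0, 0, 1, 0))


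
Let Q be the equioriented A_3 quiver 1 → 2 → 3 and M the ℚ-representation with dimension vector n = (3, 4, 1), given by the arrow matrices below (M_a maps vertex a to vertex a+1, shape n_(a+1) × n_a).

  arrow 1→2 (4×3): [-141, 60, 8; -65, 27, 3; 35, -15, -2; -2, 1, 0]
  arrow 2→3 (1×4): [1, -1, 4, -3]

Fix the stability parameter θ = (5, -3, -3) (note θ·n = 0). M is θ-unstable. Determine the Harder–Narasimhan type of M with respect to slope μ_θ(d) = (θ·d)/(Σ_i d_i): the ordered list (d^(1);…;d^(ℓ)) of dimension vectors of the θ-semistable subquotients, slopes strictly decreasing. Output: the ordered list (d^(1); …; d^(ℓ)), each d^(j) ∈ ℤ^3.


Interval decomposition of M: I[1,2]^2, I[1,3], I[2,2].
HN type (ℓ=3): μ^(1)=1; μ^(2)=-1/3; μ^(3)=-3

((2, 2, 0); (1, 1, 1); (0, 1, 0))


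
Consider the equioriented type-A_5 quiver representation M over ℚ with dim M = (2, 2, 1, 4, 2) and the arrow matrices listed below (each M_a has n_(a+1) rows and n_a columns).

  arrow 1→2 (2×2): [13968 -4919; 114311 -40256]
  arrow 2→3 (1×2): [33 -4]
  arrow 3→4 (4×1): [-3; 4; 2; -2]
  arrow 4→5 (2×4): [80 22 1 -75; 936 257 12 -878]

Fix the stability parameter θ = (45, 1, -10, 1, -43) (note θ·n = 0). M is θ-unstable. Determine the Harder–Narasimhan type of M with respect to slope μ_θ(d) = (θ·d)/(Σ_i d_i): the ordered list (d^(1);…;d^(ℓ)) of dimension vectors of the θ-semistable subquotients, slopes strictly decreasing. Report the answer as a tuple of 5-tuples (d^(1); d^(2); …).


Barcode: M ≅ I[1,2], I[1,4], I[4,4], I[4,5]^2. HN layers by μ_θ (4 steps, strictly decreasing):
  μ^(1)=23; μ^(2)=37/4; μ^(3)=1; μ^(4)=-21

((1, 1, 0, 0, 0); (1, 1, 1, 1, 0); (0, 0, 0, 1, 0); (0, 0, 0, 2, 2))


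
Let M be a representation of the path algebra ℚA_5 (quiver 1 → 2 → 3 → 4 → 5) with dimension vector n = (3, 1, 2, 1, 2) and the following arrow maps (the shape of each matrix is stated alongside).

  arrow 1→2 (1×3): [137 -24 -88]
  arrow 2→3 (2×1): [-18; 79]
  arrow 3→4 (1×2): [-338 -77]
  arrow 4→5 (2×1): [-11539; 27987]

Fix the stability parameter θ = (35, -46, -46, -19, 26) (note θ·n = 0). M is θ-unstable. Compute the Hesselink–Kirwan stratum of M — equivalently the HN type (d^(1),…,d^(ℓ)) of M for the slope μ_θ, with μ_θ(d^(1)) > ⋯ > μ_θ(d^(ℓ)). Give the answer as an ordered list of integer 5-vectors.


Barcode: M ≅ I[1,1]^2, I[1,5], I[3,3], I[5,5]. HN layers by μ_θ (4 steps, strictly decreasing):
  μ^(1)=35; μ^(2)=26; μ^(3)=-19; μ^(4)=-46

((2, 0, 0, 0, 0); (0, 0, 0, 0, 2); (1, 1, 1, 1, 0); (0, 0, 1, 0, 0))


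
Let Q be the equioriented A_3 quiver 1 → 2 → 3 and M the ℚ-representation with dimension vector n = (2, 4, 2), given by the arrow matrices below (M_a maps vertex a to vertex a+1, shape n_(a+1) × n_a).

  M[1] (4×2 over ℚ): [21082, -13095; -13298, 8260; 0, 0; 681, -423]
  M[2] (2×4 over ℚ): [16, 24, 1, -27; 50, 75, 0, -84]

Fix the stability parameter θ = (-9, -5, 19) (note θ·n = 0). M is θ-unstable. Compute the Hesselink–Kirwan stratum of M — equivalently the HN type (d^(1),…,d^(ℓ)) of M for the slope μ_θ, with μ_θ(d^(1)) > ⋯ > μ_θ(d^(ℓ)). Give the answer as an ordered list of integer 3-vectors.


Barcode: M ≅ I[1,2], I[1,3], I[2,2], I[2,3]. HN layers by μ_θ (3 steps, strictly decreasing):
  μ^(1)=19; μ^(2)=-5; μ^(3)=-9

((0, 0, 2); (0, 4, 0); (2, 0, 0))


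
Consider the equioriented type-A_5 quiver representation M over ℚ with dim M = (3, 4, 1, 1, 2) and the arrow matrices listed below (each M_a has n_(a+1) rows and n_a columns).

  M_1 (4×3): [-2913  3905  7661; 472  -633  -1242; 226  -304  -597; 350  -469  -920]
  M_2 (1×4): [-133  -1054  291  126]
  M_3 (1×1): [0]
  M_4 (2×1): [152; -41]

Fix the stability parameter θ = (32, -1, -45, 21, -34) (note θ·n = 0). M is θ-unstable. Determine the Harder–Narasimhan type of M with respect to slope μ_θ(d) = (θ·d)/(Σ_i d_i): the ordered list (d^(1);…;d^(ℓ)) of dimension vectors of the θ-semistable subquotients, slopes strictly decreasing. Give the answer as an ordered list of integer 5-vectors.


Barcode: M ≅ I[1,2]^2, I[1,3], I[2,2], I[4,5], I[5,5]. HN layers by μ_θ (5 steps, strictly decreasing):
  μ^(1)=31/2; μ^(2)=-1; μ^(3)=-14/3; μ^(4)=-13/2; μ^(5)=-34

((2, 2, 0, 0, 0); (0, 1, 0, 0, 0); (1, 1, 1, 0, 0); (0, 0, 0, 1, 1); (0, 0, 0, 0, 1))


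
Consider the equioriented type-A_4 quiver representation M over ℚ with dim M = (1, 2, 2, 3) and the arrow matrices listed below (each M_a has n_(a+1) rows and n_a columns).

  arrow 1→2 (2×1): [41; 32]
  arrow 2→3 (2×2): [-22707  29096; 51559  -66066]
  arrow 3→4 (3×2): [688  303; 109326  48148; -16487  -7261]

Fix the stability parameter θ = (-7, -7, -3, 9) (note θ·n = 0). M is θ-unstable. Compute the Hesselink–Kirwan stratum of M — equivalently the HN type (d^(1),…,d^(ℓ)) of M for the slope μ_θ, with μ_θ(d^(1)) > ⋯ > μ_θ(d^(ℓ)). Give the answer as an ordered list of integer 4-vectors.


Via rank(M_{q-1}∘⋯∘M_p): M ≅ I[1,4], I[2,4], I[4,4].
μ_θ-semistable layers: μ^(1)=9; μ^(2)=-3; μ^(3)=-7

((0, 0, 0, 3); (0, 0, 2, 0); (1, 2, 0, 0))


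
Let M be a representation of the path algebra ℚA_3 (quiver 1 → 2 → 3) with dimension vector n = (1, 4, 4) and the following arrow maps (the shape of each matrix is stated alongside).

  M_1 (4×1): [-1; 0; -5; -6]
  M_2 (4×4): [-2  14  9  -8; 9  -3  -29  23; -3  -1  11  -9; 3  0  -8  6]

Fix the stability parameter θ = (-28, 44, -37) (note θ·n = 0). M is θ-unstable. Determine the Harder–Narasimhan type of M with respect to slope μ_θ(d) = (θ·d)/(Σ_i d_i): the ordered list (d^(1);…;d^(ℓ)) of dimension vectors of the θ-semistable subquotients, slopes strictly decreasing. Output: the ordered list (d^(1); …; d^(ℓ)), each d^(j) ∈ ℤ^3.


Interval decomposition of M: I[1,3], I[2,3]^3.
HN type (ℓ=2): μ^(1)=7/2; μ^(2)=-28

((0, 4, 4); (1, 0, 0))


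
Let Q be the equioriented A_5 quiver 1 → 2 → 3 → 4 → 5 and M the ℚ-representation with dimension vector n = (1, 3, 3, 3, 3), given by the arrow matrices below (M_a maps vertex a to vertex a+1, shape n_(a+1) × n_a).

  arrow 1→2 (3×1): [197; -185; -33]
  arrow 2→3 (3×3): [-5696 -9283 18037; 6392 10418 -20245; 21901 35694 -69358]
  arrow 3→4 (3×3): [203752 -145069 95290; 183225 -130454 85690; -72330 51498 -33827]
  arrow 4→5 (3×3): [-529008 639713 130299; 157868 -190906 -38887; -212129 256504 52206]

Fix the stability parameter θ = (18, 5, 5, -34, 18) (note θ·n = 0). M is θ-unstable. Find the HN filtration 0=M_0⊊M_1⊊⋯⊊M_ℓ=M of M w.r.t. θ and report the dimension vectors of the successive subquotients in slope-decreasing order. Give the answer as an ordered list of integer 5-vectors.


Via rank(M_{q-1}∘⋯∘M_p): M ≅ I[1,5], I[2,5]^2.
μ_θ-semistable layers: μ^(1)=18; μ^(2)=-3/2; μ^(3)=-8

((0, 0, 0, 0, 3); (1, 1, 1, 1, 0); (0, 2, 2, 2, 0))


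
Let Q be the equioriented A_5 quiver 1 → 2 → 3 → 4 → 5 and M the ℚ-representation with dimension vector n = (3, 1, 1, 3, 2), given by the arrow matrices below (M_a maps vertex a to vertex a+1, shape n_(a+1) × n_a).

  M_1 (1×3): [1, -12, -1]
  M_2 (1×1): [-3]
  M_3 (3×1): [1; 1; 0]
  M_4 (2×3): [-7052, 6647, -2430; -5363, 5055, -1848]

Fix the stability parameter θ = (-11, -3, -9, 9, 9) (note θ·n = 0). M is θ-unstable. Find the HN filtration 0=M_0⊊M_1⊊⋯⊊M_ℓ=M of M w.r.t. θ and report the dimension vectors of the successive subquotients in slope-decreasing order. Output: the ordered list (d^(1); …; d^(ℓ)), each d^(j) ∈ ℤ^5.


Via rank(M_{q-1}∘⋯∘M_p): M ≅ I[1,1]^2, I[1,5], I[4,4], I[4,5].
μ_θ-semistable layers: μ^(1)=9; μ^(2)=-6; μ^(3)=-11

((0, 0, 0, 3, 2); (0, 1, 1, 0, 0); (3, 0, 0, 0, 0))


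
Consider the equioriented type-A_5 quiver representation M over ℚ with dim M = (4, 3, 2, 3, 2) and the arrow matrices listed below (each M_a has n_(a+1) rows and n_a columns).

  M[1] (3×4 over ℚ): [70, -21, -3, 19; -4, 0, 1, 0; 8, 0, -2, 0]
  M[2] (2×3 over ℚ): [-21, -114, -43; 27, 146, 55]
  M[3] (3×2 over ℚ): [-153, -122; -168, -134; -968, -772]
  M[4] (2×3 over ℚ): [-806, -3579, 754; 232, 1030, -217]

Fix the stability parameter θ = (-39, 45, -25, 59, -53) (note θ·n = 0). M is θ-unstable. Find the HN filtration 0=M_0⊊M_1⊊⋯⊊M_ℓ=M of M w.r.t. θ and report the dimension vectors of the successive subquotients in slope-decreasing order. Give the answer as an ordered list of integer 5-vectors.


Barcode: M ≅ I[1,1]^2, I[1,2], I[1,5], I[2,4], I[4,5]. HN layers by μ_θ (6 steps, strictly decreasing):
  μ^(1)=59; μ^(2)=45; μ^(3)=10; μ^(4)=13/2; μ^(5)=3; μ^(6)=-39

((0, 0, 0, 1, 0); (0, 1, 0, 0, 0); (0, 1, 1, 0, 0); (0, 1, 1, 1, 1); (0, 0, 0, 1, 1); (4, 0, 0, 0, 0))


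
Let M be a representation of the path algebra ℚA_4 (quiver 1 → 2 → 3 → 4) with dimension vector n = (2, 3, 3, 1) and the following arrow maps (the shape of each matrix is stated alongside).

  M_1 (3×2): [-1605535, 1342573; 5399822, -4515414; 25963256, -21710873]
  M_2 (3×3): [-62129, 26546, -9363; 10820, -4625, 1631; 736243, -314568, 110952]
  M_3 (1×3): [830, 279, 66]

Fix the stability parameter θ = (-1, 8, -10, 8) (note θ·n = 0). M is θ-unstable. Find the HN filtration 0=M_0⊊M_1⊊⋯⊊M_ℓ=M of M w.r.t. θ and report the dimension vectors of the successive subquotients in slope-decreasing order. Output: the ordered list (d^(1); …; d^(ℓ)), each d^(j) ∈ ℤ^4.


Barcode: M ≅ I[1,3], I[1,4], I[2,3]. HN layers by μ_θ (2 steps, strictly decreasing):
  μ^(1)=8; μ^(2)=-1

((0, 0, 0, 1); (2, 3, 3, 0))


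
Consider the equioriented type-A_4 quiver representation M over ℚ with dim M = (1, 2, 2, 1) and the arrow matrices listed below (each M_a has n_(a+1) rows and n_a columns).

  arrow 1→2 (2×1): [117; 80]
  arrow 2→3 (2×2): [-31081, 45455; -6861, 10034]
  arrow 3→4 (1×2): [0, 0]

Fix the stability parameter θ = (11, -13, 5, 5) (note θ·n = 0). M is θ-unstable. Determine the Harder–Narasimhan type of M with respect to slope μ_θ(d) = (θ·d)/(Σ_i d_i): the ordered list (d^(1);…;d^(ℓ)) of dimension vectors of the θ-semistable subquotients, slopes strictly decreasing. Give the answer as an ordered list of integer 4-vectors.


Via rank(M_{q-1}∘⋯∘M_p): M ≅ I[1,3], I[2,3], I[4,4].
μ_θ-semistable layers: μ^(1)=5; μ^(2)=-1; μ^(3)=-13

((0, 0, 2, 1); (1, 1, 0, 0); (0, 1, 0, 0))


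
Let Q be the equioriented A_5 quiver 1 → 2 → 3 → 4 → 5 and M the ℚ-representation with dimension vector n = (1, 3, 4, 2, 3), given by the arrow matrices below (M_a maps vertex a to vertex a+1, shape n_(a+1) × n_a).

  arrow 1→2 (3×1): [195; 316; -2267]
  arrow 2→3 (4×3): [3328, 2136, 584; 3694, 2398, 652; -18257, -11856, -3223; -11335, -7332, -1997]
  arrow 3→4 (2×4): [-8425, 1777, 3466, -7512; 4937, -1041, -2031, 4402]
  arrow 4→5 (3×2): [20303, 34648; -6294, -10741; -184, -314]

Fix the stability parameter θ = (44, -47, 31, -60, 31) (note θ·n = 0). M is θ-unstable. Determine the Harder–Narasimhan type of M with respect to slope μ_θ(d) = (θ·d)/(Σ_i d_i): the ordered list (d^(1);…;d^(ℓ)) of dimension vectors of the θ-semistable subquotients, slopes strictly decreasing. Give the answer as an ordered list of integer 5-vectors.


Interval decomposition of M: I[1,5], I[2,2], I[2,5], I[3,3]^2, I[5,5].
HN type (ℓ=4): μ^(1)=31; μ^(2)=-8; μ^(3)=-29/2; μ^(4)=-47

((0, 0, 2, 0, 3); (1, 1, 1, 1, 0); (0, 0, 1, 1, 0); (0, 2, 0, 0, 0))


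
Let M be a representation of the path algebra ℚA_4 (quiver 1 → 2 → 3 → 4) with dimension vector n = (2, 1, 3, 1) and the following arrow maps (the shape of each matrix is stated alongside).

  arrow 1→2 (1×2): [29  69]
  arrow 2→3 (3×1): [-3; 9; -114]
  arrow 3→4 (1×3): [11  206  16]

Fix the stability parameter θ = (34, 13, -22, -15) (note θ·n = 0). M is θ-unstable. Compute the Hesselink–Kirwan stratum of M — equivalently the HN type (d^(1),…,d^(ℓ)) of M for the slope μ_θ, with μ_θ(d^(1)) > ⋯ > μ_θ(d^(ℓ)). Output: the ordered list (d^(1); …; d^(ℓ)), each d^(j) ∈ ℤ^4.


Barcode: M ≅ I[1,1], I[1,4], I[3,3]^2. HN layers by μ_θ (3 steps, strictly decreasing):
  μ^(1)=34; μ^(2)=5/2; μ^(3)=-22

((1, 0, 0, 0); (1, 1, 1, 1); (0, 0, 2, 0))


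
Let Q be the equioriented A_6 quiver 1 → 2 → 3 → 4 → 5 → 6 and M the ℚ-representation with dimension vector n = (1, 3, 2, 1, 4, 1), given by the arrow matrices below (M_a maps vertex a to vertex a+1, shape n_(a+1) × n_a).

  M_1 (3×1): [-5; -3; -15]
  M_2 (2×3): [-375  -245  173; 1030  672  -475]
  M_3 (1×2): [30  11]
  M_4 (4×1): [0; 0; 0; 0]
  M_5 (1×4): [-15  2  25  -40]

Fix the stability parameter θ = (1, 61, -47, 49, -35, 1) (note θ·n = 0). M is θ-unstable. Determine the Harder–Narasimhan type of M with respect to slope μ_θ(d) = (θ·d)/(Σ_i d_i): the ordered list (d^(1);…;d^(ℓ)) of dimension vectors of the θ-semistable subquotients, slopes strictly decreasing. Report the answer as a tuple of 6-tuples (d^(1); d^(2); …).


Via rank(M_{q-1}∘⋯∘M_p): M ≅ I[1,4], I[2,2], I[2,3], I[5,5]^3, I[5,6].
μ_θ-semistable layers: μ^(1)=61; μ^(2)=49; μ^(3)=7; μ^(4)=1; μ^(5)=-35

((0, 1, 0, 0, 0, 0); (0, 0, 0, 1, 0, 0); (0, 2, 2, 0, 0, 0); (1, 0, 0, 0, 0, 1); (0, 0, 0, 0, 4, 0))


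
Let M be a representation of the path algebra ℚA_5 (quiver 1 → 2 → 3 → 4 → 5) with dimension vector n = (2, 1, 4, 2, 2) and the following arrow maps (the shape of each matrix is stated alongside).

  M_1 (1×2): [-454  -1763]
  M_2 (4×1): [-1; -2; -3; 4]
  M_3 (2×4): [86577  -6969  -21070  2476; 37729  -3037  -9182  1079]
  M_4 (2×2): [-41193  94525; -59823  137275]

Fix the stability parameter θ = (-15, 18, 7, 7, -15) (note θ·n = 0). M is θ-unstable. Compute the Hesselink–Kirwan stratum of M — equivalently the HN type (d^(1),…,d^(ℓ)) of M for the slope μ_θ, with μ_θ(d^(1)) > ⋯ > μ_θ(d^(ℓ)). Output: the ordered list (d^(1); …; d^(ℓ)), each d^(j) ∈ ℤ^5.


Interval decomposition of M: I[1,1], I[1,4], I[3,3]^2, I[3,5], I[5,5].
HN type (ℓ=4): μ^(1)=32/3; μ^(2)=7; μ^(3)=-1/3; μ^(4)=-15

((0, 1, 1, 1, 0); (0, 0, 2, 0, 0); (0, 0, 1, 1, 1); (2, 0, 0, 0, 1))


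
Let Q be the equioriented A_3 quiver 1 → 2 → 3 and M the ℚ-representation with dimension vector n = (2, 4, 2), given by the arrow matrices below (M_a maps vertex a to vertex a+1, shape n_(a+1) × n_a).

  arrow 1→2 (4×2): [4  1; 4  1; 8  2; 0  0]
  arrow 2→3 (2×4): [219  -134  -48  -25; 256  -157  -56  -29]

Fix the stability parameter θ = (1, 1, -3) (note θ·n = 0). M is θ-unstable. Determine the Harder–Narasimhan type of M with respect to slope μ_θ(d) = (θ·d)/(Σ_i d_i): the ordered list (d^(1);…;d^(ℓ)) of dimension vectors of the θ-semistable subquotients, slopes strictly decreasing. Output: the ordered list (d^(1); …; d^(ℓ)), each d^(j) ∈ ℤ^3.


Barcode: M ≅ I[1,1], I[1,3], I[2,2]^2, I[2,3]. HN layers by μ_θ (3 steps, strictly decreasing):
  μ^(1)=1; μ^(2)=-1/3; μ^(3)=-1

((1, 2, 0); (1, 1, 1); (0, 1, 1))


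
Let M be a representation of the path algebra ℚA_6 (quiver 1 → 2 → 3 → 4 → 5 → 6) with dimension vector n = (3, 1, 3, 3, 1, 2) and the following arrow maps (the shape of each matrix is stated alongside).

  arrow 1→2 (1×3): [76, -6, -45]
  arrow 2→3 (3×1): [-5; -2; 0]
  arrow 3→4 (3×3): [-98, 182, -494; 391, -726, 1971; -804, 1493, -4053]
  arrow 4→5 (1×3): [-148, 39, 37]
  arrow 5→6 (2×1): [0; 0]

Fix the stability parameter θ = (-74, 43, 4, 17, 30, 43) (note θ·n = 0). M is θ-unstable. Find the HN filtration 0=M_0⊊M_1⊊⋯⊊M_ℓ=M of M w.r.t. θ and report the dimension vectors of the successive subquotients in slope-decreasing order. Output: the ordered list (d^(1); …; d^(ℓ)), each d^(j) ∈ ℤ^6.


Interval decomposition of M: I[1,1]^2, I[1,5], I[3,4]^2, I[6,6]^2.
HN type (ℓ=6): μ^(1)=43; μ^(2)=30; μ^(3)=64/3; μ^(4)=17; μ^(5)=4; μ^(6)=-74

((0, 0, 0, 0, 0, 2); (0, 0, 0, 0, 1, 0); (0, 1, 1, 1, 0, 0); (0, 0, 0, 2, 0, 0); (0, 0, 2, 0, 0, 0); (3, 0, 0, 0, 0, 0))


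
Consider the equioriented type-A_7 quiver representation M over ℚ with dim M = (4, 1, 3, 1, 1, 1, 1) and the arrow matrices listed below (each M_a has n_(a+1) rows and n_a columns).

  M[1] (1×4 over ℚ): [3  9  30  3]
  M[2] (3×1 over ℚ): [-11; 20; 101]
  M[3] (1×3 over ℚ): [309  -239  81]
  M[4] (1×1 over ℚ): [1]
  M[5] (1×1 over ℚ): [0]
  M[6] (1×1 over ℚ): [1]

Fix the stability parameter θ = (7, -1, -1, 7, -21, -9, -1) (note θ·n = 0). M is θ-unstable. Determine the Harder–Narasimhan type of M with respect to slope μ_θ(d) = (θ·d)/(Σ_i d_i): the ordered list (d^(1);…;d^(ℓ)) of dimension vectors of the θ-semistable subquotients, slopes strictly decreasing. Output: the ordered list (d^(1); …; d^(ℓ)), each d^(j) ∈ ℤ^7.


Barcode: M ≅ I[1,1]^3, I[1,5], I[3,3]^2, I[6,7]. HN layers by μ_θ (4 steps, strictly decreasing):
  μ^(1)=7; μ^(2)=-1; μ^(3)=-9/5; μ^(4)=-9

((3, 0, 0, 0, 0, 0, 0); (0, 0, 2, 0, 0, 0, 1); (1, 1, 1, 1, 1, 0, 0); (0, 0, 0, 0, 0, 1, 0))


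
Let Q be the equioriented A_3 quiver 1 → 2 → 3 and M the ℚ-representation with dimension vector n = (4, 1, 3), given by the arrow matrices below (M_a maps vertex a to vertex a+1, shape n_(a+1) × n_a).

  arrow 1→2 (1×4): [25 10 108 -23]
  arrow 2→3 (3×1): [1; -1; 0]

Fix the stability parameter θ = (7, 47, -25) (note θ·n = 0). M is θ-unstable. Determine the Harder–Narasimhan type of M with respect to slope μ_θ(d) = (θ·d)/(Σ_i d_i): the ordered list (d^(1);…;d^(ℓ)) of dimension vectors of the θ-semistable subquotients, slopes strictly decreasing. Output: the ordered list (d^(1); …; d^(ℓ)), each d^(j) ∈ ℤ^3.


Via rank(M_{q-1}∘⋯∘M_p): M ≅ I[1,1]^3, I[1,3], I[3,3]^2.
μ_θ-semistable layers: μ^(1)=11; μ^(2)=7; μ^(3)=-25

((0, 1, 1); (4, 0, 0); (0, 0, 2))


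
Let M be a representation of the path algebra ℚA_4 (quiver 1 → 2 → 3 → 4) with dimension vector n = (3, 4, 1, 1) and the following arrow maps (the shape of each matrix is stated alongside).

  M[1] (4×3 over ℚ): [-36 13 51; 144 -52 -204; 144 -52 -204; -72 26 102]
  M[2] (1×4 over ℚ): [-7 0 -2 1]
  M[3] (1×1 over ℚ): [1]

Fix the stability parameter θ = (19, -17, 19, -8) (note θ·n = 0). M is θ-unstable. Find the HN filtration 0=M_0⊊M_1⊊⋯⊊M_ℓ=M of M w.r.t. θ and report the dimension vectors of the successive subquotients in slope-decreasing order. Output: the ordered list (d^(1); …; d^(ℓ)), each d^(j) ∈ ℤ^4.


Barcode: M ≅ I[1,1]^2, I[1,4], I[2,2]^3. HN layers by μ_θ (4 steps, strictly decreasing):
  μ^(1)=19; μ^(2)=11/2; μ^(3)=1; μ^(4)=-17

((2, 0, 0, 0); (0, 0, 1, 1); (1, 1, 0, 0); (0, 3, 0, 0))


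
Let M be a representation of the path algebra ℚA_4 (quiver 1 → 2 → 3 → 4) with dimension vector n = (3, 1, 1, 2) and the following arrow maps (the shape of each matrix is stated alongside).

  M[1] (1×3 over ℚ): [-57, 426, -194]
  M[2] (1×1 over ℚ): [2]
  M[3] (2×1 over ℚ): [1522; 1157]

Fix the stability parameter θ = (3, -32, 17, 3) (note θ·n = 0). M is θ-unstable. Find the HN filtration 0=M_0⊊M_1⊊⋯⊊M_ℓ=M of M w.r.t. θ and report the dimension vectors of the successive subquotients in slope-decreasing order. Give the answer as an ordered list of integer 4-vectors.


Interval decomposition of M: I[1,1]^2, I[1,4], I[4,4].
HN type (ℓ=3): μ^(1)=10; μ^(2)=3; μ^(3)=-29/2

((0, 0, 1, 1); (2, 0, 0, 1); (1, 1, 0, 0))


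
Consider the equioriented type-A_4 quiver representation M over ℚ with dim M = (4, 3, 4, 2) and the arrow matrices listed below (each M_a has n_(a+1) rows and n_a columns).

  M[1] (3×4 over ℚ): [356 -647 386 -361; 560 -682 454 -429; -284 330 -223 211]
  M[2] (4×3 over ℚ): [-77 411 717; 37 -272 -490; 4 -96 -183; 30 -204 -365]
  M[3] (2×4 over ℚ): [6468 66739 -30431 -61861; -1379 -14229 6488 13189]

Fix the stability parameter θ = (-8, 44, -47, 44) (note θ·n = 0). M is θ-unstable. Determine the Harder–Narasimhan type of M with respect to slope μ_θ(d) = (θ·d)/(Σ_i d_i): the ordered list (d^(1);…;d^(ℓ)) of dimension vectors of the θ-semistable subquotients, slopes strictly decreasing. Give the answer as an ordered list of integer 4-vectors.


Interval decomposition of M: I[1,1], I[1,3], I[1,4]^2, I[3,3].
HN type (ℓ=4): μ^(1)=44; μ^(2)=-3/2; μ^(3)=-8; μ^(4)=-47

((0, 0, 0, 2); (0, 3, 3, 0); (4, 0, 0, 0); (0, 0, 1, 0))


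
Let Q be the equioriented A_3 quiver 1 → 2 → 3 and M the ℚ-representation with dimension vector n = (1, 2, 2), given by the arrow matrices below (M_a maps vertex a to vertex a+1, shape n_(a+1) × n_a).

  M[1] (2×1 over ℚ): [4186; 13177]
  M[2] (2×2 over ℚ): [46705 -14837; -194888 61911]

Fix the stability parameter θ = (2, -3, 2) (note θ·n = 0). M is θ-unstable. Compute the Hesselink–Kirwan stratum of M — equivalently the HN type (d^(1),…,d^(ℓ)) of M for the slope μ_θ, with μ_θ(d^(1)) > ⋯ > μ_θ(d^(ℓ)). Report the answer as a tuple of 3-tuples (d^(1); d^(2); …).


Barcode: M ≅ I[1,3], I[2,3]. HN layers by μ_θ (3 steps, strictly decreasing):
  μ^(1)=2; μ^(2)=-1/2; μ^(3)=-3

((0, 0, 2); (1, 1, 0); (0, 1, 0))


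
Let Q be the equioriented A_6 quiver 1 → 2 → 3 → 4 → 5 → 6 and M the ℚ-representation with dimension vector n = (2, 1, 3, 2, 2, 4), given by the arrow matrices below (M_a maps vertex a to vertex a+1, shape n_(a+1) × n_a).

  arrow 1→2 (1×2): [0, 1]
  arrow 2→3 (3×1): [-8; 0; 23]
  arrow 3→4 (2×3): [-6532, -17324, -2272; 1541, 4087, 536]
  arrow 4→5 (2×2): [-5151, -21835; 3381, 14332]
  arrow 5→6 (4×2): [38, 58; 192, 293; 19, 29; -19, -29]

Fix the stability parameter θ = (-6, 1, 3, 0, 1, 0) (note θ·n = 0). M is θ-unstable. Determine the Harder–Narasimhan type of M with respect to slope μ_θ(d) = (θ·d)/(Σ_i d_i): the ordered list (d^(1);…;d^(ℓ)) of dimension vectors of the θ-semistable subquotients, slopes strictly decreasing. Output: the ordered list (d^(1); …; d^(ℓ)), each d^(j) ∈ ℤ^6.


Interval decomposition of M: I[1,1], I[1,3], I[3,3], I[3,6], I[4,6], I[6,6]^2.
HN type (ℓ=5): μ^(1)=3; μ^(2)=1; μ^(3)=1/2; μ^(4)=0; μ^(5)=-6

((0, 0, 2, 0, 0, 0); (0, 1, 1, 1, 1, 1); (0, 0, 0, 0, 1, 1); (0, 0, 0, 1, 0, 2); (2, 0, 0, 0, 0, 0))


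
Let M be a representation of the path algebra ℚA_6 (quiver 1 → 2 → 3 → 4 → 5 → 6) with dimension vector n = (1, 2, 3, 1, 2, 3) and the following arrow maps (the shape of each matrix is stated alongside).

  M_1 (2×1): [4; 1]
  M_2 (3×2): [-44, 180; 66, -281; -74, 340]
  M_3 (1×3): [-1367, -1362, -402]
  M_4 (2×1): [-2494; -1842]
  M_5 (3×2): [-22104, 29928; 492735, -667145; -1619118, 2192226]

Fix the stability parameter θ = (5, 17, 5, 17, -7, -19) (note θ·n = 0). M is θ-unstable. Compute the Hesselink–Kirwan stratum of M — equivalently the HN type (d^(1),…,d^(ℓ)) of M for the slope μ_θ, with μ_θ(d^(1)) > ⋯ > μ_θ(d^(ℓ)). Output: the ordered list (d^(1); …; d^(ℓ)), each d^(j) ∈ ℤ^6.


Barcode: M ≅ I[1,5], I[2,3], I[3,3], I[5,6], I[6,6]^2. HN layers by μ_θ (5 steps, strictly decreasing):
  μ^(1)=11; μ^(2)=8; μ^(3)=5; μ^(4)=-13; μ^(5)=-19

((0, 1, 1, 0, 0, 0); (0, 1, 1, 1, 1, 0); (1, 0, 1, 0, 0, 0); (0, 0, 0, 0, 1, 1); (0, 0, 0, 0, 0, 2))


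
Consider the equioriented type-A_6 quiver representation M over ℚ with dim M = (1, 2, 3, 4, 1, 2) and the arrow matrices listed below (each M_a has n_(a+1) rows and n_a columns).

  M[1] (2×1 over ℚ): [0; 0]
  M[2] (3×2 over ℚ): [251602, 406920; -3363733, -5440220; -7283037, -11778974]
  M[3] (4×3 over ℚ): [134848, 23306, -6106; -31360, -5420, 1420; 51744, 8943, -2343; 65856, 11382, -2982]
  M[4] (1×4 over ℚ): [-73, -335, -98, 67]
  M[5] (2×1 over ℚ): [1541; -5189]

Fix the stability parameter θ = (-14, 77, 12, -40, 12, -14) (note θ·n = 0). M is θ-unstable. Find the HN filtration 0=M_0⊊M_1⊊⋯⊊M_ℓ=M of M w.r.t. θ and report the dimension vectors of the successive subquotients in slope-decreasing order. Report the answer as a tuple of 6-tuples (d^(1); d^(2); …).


Barcode: M ≅ I[1,1], I[2,3], I[2,6], I[3,3], I[4,4]^3, I[6,6]. HN layers by μ_θ (5 steps, strictly decreasing):
  μ^(1)=89/2; μ^(2)=12; μ^(3)=47/5; μ^(4)=-14; μ^(5)=-40

((0, 1, 1, 0, 0, 0); (0, 0, 1, 0, 0, 0); (0, 1, 1, 1, 1, 1); (1, 0, 0, 0, 0, 1); (0, 0, 0, 3, 0, 0))
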